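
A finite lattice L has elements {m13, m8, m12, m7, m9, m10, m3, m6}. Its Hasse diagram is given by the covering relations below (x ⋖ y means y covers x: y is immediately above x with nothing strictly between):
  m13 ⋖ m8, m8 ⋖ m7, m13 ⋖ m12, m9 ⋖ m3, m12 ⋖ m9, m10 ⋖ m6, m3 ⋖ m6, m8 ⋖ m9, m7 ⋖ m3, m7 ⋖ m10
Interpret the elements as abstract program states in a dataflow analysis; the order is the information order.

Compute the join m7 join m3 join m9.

m3

Common upper bounds of {m7, m3, m9}: m3, m6.
The least among these is m3.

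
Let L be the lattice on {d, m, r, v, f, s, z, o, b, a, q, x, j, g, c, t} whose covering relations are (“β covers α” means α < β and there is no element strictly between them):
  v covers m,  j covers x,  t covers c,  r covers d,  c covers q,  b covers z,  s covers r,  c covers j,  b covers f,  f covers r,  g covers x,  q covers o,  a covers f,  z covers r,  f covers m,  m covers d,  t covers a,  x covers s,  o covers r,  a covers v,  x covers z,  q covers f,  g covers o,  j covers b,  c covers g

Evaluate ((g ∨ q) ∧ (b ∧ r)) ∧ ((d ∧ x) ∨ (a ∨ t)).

g ∨ q = c
b ∧ r = r
c ∧ r = r
d ∧ x = d
a ∨ t = t
d ∨ t = t
r ∧ t = r

r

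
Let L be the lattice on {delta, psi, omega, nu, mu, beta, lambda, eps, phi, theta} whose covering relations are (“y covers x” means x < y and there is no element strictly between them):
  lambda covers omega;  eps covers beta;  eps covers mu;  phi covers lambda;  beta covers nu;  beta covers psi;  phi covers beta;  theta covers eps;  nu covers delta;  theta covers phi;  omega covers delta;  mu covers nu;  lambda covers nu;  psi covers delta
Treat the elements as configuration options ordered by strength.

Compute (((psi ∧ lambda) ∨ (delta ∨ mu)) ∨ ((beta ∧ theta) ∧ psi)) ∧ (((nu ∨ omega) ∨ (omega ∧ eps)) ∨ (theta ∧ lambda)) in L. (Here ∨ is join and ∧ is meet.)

nu

psi ∧ lambda = delta
delta ∨ mu = mu
delta ∨ mu = mu
beta ∧ theta = beta
beta ∧ psi = psi
mu ∨ psi = eps
nu ∨ omega = lambda
omega ∧ eps = delta
lambda ∨ delta = lambda
theta ∧ lambda = lambda
lambda ∨ lambda = lambda
eps ∧ lambda = nu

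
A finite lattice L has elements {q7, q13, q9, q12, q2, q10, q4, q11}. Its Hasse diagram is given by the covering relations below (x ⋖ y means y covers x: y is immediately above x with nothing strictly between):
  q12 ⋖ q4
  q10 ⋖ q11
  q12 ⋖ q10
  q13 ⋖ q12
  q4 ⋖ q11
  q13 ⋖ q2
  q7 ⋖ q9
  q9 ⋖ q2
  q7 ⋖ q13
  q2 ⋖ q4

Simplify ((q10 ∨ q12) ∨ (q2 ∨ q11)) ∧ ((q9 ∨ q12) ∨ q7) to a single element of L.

q10 ∨ q12 = q10
q2 ∨ q11 = q11
q10 ∨ q11 = q11
q9 ∨ q12 = q4
q4 ∨ q7 = q4
q11 ∧ q4 = q4

q4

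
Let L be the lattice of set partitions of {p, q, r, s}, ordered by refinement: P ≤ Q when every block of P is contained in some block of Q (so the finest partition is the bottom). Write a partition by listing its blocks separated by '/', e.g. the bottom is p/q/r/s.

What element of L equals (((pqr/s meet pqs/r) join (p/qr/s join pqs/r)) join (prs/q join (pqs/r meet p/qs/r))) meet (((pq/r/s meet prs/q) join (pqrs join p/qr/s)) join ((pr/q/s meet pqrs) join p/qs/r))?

pqr/s ∧ pqs/r = pq/r/s
p/qr/s ∨ pqs/r = pqrs
pq/r/s ∨ pqrs = pqrs
pqs/r ∧ p/qs/r = p/qs/r
prs/q ∨ p/qs/r = pqrs
pqrs ∨ pqrs = pqrs
pq/r/s ∧ prs/q = p/q/r/s
pqrs ∨ p/qr/s = pqrs
p/q/r/s ∨ pqrs = pqrs
pr/q/s ∧ pqrs = pr/q/s
pr/q/s ∨ p/qs/r = pr/qs
pqrs ∨ pr/qs = pqrs
pqrs ∧ pqrs = pqrs

pqrs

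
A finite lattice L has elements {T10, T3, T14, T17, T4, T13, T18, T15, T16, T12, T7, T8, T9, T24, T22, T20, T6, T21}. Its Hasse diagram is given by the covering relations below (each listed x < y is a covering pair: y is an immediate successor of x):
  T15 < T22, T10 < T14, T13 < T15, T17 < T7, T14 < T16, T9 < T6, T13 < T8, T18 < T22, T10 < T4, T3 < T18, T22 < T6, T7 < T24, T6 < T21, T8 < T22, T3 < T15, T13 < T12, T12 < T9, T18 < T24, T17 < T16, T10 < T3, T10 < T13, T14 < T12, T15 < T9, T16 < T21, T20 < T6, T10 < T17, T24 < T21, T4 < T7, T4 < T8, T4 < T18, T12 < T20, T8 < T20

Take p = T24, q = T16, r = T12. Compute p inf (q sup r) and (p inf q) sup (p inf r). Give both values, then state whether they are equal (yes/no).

q sup r = T21, so p inf (q sup r) = T24 inf T21 = T24.
p inf q = T17 and p inf r = T10, so (p inf q) sup (p inf r) = T17 sup T10 = T17.
Equal: no.

T24; T17; no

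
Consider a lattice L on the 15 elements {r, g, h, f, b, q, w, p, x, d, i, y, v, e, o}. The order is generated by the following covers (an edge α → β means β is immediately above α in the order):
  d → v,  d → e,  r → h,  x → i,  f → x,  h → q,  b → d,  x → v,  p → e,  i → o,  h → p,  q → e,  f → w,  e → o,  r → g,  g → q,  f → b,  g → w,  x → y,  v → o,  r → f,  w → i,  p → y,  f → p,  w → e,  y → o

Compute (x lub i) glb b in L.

f

x ∨ i = i
i ∧ b = f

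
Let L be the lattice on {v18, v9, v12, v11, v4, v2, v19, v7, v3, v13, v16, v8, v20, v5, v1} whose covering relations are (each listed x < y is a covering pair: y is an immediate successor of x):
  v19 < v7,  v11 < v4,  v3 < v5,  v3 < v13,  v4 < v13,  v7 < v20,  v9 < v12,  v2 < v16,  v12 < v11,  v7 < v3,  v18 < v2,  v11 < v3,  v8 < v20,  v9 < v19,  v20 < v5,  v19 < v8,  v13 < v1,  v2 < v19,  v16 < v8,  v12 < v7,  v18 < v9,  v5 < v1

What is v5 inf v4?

Common lower bounds of {v5, v4}: v11, v12, v18, v9.
The greatest among these is v11.

v11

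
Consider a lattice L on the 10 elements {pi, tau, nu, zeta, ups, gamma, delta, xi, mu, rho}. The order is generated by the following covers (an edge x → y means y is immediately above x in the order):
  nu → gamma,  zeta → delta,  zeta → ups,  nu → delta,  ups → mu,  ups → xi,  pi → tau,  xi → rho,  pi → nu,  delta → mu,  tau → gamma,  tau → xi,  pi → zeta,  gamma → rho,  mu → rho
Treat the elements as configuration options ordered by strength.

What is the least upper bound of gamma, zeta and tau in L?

Common upper bounds of {gamma, zeta, tau}: rho.
The least among these is rho.

rho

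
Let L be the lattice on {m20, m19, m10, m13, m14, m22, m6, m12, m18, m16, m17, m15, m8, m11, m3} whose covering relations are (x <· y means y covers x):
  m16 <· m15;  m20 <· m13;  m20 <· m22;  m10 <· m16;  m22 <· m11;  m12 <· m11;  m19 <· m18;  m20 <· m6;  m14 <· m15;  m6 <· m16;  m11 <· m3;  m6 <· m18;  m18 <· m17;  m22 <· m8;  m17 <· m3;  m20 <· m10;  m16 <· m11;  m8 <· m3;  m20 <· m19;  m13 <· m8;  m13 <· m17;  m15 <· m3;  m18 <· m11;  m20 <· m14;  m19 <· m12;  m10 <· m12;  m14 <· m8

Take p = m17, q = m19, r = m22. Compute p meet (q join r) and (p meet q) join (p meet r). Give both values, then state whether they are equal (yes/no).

q join r = m11, so p meet (q join r) = m17 meet m11 = m18.
p meet q = m19 and p meet r = m20, so (p meet q) join (p meet r) = m19 join m20 = m19.
Equal: no.

m18; m19; no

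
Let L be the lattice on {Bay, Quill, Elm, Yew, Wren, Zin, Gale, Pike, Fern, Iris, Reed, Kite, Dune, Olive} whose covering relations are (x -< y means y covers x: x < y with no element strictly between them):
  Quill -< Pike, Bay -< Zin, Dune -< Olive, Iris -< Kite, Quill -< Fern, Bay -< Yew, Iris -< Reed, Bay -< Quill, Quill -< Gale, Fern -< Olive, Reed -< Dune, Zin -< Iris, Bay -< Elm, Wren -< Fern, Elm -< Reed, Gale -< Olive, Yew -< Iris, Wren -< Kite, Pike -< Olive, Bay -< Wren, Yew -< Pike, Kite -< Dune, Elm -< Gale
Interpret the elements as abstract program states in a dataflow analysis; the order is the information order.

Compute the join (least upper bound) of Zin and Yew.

Common upper bounds of {Zin, Yew}: Dune, Iris, Kite, Olive, Reed.
The least among these is Iris.

Iris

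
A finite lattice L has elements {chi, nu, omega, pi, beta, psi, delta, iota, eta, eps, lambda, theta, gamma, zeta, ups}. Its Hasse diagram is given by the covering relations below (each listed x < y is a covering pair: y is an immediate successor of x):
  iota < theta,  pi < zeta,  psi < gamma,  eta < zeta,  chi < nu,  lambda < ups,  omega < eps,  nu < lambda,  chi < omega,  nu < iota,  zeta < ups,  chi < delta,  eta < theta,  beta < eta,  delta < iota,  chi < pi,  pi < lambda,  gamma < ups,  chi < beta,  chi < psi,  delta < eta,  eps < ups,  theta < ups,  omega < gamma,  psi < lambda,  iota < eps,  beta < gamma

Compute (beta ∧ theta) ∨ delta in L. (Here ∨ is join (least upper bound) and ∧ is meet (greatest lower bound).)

eta

beta ∧ theta = beta
beta ∨ delta = eta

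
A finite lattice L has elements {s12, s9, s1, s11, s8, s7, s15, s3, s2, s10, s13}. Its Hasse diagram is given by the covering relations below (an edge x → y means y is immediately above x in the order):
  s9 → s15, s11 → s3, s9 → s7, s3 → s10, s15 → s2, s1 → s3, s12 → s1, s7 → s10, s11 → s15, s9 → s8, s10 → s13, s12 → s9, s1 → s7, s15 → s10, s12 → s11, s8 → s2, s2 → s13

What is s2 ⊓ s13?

s2

Common lower bounds of {s2, s13}: s11, s12, s15, s2, s8, s9.
The greatest among these is s2.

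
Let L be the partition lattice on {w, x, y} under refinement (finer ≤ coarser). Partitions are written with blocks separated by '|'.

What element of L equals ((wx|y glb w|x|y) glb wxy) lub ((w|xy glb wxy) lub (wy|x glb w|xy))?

wx|y ∧ w|x|y = w|x|y
w|x|y ∧ wxy = w|x|y
w|xy ∧ wxy = w|xy
wy|x ∧ w|xy = w|x|y
w|xy ∨ w|x|y = w|xy
w|x|y ∨ w|xy = w|xy

w|xy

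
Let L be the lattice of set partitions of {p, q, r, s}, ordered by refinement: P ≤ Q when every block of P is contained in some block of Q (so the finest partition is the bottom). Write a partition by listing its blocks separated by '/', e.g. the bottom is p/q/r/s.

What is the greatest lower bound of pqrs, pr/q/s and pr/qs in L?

pr/q/s

The meet (common refinement) of pqrs, pr/q/s, pr/qs intersects blocks pairwise, giving pr/q/s.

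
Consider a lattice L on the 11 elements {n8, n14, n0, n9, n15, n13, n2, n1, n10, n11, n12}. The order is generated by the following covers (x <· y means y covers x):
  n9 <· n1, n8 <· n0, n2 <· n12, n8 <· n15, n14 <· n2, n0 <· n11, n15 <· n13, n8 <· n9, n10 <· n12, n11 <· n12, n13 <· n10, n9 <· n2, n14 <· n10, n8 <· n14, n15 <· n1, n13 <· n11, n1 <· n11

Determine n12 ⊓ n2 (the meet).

Common lower bounds of {n12, n2}: n14, n2, n8, n9.
The greatest among these is n2.

n2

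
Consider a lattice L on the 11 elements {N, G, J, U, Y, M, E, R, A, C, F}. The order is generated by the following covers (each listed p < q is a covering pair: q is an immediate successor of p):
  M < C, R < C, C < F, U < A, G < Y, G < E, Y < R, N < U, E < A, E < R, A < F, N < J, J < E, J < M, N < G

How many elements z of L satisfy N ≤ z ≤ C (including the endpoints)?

8

The interval [N, C] = {C, E, G, J, M, N, R, Y}, which has 8 elements.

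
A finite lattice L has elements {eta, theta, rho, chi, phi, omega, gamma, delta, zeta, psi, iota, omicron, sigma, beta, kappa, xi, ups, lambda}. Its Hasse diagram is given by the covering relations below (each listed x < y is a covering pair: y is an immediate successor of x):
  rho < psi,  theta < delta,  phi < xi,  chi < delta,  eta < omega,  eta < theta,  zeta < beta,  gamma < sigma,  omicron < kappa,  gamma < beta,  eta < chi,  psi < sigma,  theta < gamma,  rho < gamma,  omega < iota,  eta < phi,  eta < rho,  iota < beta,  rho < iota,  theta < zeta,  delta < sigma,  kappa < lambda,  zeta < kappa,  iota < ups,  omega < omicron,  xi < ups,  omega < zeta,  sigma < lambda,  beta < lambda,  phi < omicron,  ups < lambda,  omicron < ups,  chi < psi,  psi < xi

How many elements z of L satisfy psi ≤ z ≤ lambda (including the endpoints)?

5

The interval [psi, lambda] = {lambda, psi, sigma, ups, xi}, which has 5 elements.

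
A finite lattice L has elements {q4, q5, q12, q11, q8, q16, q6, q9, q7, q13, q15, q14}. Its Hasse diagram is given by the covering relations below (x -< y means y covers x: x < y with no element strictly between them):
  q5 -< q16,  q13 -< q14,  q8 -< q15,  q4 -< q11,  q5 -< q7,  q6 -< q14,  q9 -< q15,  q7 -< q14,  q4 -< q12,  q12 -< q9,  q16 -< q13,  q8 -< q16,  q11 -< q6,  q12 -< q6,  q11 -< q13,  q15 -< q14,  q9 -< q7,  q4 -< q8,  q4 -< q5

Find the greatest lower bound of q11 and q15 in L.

q4

Common lower bounds of {q11, q15}: q4.
The greatest among these is q4.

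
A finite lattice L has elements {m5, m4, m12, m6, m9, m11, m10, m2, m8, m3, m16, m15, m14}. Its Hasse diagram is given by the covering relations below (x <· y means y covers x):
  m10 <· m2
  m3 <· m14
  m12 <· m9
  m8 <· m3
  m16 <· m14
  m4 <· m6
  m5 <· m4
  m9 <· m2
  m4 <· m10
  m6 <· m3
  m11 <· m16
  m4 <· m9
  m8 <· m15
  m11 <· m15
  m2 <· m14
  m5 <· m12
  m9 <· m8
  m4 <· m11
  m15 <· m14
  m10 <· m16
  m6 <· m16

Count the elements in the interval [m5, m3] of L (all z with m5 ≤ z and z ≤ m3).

The interval [m5, m3] = {m12, m3, m4, m5, m6, m8, m9}, which has 7 elements.

7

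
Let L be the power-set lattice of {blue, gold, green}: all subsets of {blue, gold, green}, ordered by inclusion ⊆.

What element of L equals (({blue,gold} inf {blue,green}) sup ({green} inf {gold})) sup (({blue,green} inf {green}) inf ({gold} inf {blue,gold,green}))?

{blue}

{blue,gold} ∧ {blue,green} = {blue}
{green} ∧ {gold} = {}
{blue} ∨ {} = {blue}
{blue,green} ∧ {green} = {green}
{gold} ∧ {blue,gold,green} = {gold}
{green} ∧ {gold} = {}
{blue} ∨ {} = {blue}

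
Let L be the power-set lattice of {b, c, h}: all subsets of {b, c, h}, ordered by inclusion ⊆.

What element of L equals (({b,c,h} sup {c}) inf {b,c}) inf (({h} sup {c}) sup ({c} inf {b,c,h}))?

{b,c,h} ∨ {c} = {b,c,h}
{b,c,h} ∧ {b,c} = {b,c}
{h} ∨ {c} = {c,h}
{c} ∧ {b,c,h} = {c}
{c,h} ∨ {c} = {c,h}
{b,c} ∧ {c,h} = {c}

{c}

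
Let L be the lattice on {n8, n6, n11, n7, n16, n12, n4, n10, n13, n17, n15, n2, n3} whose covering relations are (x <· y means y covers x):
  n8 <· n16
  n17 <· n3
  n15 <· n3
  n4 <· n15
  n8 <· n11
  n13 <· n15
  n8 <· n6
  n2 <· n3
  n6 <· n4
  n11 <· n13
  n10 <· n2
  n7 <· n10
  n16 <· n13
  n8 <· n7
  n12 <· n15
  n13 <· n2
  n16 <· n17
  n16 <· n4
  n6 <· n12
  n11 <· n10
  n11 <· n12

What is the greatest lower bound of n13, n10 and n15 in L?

Common lower bounds of {n13, n10, n15}: n11, n8.
The greatest among these is n11.

n11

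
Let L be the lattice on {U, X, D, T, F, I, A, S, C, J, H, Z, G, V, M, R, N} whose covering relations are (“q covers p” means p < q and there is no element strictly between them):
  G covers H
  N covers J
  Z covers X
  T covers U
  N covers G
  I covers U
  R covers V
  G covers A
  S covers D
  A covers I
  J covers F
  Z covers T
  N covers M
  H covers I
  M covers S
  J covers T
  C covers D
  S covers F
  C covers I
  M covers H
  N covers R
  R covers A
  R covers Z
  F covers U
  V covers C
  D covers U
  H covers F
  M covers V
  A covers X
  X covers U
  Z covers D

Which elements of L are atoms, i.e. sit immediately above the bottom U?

The atoms are exactly the elements that cover U: D, F, I, T, X.

D, F, I, T, X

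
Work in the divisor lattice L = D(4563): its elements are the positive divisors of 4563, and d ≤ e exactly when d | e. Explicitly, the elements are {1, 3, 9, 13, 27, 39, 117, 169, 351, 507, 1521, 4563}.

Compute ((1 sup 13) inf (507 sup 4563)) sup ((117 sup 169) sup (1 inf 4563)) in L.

1521

1 ∨ 13 = 13
507 ∨ 4563 = 4563
13 ∧ 4563 = 13
117 ∨ 169 = 1521
1 ∧ 4563 = 1
1521 ∨ 1 = 1521
13 ∨ 1521 = 1521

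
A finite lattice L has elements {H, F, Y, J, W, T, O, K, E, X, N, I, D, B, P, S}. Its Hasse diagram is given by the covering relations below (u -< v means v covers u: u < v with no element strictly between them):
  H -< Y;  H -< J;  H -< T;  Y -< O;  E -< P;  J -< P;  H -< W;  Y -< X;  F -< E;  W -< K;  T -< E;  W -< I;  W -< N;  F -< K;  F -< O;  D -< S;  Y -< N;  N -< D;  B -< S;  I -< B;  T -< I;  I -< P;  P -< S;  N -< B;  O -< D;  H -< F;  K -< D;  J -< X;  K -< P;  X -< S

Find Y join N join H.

Common upper bounds of {Y, N, H}: B, D, N, S.
The least among these is N.

N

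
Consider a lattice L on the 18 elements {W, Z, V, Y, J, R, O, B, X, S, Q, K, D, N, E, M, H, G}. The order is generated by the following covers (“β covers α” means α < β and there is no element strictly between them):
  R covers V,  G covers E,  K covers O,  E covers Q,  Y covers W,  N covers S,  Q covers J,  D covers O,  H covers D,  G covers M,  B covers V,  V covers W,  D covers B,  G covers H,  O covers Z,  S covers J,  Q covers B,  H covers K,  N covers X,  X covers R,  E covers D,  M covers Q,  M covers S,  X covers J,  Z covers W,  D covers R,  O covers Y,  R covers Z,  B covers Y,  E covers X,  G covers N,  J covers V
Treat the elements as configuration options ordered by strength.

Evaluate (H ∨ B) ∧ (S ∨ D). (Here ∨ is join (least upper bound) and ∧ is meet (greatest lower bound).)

H ∨ B = H
S ∨ D = G
H ∧ G = H

H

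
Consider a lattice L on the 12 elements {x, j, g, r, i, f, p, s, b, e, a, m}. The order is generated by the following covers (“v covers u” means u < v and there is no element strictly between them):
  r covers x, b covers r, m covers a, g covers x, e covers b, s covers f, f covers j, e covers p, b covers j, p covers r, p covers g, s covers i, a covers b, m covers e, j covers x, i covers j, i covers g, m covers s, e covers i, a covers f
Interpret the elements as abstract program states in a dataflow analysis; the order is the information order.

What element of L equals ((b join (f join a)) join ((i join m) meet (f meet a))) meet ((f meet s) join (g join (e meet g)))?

f

f ∨ a = a
b ∨ a = a
i ∨ m = m
f ∧ a = f
m ∧ f = f
a ∨ f = a
f ∧ s = f
e ∧ g = g
g ∨ g = g
f ∨ g = s
a ∧ s = f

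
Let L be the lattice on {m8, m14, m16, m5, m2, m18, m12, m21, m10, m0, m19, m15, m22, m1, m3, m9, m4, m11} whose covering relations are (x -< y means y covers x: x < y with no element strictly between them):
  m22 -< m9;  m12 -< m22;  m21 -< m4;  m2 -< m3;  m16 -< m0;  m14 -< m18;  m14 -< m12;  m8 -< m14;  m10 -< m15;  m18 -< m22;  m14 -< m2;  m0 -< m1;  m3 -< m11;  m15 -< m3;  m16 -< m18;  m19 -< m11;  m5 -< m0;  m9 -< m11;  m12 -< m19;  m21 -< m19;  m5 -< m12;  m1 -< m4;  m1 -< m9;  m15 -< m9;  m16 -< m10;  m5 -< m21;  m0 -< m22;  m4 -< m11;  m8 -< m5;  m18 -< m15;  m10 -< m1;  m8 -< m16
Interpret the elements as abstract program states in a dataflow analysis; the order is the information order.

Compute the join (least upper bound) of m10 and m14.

Common upper bounds of {m10, m14}: m11, m15, m3, m9.
The least among these is m15.

m15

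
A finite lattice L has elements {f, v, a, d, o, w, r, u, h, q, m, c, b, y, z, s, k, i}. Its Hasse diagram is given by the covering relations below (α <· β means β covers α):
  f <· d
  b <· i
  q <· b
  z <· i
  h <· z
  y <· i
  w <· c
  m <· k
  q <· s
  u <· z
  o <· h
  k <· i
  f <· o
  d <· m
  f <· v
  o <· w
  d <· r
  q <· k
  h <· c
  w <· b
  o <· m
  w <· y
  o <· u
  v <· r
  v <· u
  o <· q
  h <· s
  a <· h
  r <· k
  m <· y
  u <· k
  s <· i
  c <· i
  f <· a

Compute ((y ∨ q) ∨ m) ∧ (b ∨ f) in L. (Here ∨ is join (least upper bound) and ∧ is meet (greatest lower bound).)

y ∨ q = i
i ∨ m = i
b ∨ f = b
i ∧ b = b

b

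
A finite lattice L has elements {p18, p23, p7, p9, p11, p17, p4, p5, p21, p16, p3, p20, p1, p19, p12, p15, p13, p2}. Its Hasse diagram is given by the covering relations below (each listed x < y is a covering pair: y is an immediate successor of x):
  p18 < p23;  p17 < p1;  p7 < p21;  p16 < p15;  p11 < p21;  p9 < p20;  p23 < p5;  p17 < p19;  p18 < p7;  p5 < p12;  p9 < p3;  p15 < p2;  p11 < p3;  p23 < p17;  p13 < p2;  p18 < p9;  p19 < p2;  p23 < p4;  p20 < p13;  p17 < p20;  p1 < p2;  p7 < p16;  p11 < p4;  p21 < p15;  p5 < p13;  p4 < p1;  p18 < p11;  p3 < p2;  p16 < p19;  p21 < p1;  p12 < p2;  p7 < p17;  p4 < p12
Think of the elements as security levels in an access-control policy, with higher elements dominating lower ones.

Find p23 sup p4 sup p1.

Common upper bounds of {p23, p4, p1}: p1, p2.
The least among these is p1.

p1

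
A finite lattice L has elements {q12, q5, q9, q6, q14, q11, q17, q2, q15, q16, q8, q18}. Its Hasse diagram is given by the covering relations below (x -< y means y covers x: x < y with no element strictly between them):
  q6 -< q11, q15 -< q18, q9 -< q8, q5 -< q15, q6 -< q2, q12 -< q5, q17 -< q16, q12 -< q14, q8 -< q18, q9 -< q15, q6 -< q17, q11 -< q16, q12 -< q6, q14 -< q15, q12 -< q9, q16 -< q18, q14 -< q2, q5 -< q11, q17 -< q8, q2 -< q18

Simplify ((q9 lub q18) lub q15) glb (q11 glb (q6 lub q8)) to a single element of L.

q6

q9 ∨ q18 = q18
q18 ∨ q15 = q18
q6 ∨ q8 = q8
q11 ∧ q8 = q6
q18 ∧ q6 = q6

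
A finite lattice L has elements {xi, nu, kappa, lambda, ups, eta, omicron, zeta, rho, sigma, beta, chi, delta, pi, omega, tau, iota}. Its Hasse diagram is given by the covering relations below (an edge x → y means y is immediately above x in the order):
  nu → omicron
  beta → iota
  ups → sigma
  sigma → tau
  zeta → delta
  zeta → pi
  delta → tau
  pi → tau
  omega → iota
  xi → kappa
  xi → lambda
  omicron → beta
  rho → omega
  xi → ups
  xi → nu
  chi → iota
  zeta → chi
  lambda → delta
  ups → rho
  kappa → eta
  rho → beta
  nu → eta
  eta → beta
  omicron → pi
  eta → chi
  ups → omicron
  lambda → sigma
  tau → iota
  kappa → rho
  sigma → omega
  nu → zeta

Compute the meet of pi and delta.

Common lower bounds of {pi, delta}: nu, xi, zeta.
The greatest among these is zeta.

zeta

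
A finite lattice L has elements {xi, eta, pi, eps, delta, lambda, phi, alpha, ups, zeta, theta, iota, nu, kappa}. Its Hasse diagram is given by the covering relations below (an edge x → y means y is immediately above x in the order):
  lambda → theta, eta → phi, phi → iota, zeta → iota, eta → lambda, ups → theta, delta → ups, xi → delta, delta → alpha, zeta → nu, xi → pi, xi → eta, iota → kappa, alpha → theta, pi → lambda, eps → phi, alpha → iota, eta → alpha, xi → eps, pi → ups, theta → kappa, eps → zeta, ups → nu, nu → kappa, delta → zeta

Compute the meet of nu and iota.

zeta

Common lower bounds of {nu, iota}: delta, eps, xi, zeta.
The greatest among these is zeta.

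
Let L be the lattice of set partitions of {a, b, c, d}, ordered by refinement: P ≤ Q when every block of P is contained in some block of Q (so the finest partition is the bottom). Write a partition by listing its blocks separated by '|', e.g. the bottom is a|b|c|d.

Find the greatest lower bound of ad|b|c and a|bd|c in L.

The meet (common refinement) of ad|b|c and a|bd|c intersects blocks pairwise, giving a|b|c|d.

a|b|c|d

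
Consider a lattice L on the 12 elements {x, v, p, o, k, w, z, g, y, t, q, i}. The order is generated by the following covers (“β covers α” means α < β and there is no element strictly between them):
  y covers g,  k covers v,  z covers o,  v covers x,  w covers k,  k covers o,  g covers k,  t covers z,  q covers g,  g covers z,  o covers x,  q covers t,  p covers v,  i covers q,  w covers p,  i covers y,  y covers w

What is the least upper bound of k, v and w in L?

Common upper bounds of {k, v, w}: i, w, y.
The least among these is w.

w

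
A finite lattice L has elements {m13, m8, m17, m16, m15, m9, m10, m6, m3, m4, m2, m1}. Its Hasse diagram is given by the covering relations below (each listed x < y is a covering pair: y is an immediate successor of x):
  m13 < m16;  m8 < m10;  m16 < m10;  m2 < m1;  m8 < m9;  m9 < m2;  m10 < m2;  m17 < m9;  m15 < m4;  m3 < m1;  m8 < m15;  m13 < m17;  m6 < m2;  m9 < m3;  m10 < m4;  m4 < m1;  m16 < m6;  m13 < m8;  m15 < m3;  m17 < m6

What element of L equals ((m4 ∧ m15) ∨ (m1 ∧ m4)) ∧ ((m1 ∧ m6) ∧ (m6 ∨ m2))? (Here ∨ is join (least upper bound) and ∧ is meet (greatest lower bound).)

m4 ∧ m15 = m15
m1 ∧ m4 = m4
m15 ∨ m4 = m4
m1 ∧ m6 = m6
m6 ∨ m2 = m2
m6 ∧ m2 = m6
m4 ∧ m6 = m16

m16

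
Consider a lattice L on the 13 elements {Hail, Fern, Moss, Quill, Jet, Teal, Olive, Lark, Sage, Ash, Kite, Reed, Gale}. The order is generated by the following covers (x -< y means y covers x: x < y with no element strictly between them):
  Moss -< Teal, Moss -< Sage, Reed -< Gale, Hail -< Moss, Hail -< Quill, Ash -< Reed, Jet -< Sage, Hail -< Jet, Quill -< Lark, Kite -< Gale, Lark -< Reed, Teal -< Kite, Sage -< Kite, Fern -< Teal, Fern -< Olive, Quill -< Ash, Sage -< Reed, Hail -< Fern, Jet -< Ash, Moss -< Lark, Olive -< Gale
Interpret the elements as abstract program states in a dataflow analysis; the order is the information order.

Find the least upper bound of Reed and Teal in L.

Gale

Common upper bounds of {Reed, Teal}: Gale.
The least among these is Gale.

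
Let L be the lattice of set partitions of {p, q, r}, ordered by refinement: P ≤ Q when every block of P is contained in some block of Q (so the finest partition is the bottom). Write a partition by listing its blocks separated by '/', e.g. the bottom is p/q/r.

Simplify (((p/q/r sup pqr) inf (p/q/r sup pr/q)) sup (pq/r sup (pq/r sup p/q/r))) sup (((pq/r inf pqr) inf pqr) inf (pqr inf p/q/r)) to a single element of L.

p/q/r ∨ pqr = pqr
p/q/r ∨ pr/q = pr/q
pqr ∧ pr/q = pr/q
pq/r ∨ p/q/r = pq/r
pq/r ∨ pq/r = pq/r
pr/q ∨ pq/r = pqr
pq/r ∧ pqr = pq/r
pq/r ∧ pqr = pq/r
pqr ∧ p/q/r = p/q/r
pq/r ∧ p/q/r = p/q/r
pqr ∨ p/q/r = pqr

pqr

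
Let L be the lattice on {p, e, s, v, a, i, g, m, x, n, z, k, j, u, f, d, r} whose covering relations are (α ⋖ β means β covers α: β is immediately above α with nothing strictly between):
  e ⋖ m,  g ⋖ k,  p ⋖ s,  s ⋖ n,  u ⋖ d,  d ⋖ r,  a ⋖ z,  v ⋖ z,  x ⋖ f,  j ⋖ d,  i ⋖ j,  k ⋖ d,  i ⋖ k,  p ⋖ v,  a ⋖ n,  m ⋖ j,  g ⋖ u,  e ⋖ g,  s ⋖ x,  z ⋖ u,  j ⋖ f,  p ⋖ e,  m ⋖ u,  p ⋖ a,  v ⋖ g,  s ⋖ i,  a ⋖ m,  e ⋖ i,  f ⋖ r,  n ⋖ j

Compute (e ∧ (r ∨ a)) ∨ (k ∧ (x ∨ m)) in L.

i

r ∨ a = r
e ∧ r = e
x ∨ m = f
k ∧ f = i
e ∨ i = i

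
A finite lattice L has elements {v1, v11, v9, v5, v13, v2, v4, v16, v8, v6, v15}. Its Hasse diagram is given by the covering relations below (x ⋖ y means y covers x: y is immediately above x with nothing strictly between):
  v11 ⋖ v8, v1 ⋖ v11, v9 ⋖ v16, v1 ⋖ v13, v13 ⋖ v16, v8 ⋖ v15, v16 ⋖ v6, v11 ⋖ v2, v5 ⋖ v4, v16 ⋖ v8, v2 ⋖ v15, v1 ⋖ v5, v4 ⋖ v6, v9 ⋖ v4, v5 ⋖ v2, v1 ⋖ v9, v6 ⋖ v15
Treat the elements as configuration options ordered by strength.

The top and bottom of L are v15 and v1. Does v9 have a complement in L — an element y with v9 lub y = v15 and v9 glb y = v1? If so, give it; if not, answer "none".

Need y with v9 ∨ y = v15 and v9 ∧ y = v1.
Checking each element gives: v2.

v2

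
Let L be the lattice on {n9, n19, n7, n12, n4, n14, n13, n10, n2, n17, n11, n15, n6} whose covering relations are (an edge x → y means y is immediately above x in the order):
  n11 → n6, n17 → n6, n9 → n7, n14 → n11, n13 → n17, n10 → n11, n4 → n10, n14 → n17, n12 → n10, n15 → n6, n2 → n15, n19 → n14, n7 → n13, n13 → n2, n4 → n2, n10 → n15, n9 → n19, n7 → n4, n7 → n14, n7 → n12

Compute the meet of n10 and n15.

n10

Common lower bounds of {n10, n15}: n10, n12, n4, n7, n9.
The greatest among these is n10.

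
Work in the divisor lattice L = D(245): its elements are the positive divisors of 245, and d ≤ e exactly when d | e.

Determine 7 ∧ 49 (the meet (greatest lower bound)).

Common lower bounds of {7, 49}: 1, 7.
The greatest among these is 7.

7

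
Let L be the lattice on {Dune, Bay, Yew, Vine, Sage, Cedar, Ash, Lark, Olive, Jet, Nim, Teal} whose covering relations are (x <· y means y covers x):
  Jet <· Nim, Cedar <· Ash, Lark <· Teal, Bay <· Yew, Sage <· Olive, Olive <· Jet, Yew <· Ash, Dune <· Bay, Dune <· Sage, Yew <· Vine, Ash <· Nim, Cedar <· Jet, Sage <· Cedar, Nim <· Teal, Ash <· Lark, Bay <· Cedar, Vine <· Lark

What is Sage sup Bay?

Cedar

Common upper bounds of {Sage, Bay}: Ash, Cedar, Jet, Lark, Nim, Teal.
The least among these is Cedar.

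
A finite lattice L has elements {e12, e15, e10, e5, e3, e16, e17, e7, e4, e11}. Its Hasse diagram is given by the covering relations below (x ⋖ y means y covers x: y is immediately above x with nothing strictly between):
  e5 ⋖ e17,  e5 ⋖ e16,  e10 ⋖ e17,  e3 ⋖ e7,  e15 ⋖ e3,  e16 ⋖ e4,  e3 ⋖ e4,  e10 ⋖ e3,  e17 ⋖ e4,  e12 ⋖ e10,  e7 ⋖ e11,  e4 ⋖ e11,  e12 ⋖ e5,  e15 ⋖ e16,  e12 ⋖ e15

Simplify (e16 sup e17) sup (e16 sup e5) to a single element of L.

e16 ∨ e17 = e4
e16 ∨ e5 = e16
e4 ∨ e16 = e4

e4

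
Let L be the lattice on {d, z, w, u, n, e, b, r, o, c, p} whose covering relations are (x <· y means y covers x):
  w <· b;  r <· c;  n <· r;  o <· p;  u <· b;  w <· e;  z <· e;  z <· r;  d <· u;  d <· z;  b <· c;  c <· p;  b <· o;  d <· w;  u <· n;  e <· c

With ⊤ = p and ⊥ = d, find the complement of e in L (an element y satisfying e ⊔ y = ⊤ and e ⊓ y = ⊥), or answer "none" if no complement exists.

For every candidate y, either e ∨ y ≠ p or e ∧ y ≠ d; no complement exists.

none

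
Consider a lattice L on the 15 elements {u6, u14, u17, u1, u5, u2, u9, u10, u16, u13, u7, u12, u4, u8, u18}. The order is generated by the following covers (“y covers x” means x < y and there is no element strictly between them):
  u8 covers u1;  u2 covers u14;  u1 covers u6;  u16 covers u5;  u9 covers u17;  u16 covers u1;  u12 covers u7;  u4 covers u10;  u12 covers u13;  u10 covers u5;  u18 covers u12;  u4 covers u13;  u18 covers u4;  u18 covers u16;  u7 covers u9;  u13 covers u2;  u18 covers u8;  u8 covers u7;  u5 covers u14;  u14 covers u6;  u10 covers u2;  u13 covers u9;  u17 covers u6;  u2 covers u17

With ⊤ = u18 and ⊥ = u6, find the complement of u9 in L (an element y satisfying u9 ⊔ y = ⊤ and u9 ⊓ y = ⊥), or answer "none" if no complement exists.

Need y with u9 ∨ y = u18 and u9 ∧ y = u6.
Checking each element gives: u16.

u16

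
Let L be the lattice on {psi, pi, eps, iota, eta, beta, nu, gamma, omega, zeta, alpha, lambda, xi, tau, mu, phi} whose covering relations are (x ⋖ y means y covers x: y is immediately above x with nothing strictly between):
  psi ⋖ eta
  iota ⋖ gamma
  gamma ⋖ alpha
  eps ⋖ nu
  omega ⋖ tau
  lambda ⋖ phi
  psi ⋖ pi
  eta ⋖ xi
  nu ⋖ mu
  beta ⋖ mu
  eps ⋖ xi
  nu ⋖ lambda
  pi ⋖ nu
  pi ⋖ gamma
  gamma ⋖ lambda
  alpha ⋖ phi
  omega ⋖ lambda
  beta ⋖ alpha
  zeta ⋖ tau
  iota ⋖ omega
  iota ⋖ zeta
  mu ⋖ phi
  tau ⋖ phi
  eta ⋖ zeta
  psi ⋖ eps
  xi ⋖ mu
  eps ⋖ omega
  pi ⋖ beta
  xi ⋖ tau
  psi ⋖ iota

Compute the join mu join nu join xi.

mu

Common upper bounds of {mu, nu, xi}: mu, phi.
The least among these is mu.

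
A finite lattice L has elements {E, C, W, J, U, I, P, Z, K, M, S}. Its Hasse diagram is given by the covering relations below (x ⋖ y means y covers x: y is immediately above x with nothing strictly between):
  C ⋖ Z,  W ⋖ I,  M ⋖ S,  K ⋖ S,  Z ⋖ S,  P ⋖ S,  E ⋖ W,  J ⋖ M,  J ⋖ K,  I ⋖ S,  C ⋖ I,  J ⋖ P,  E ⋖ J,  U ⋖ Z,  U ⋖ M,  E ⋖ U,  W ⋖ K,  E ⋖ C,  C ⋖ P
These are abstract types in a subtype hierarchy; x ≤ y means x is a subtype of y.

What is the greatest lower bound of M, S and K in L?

J

Common lower bounds of {M, S, K}: E, J.
The greatest among these is J.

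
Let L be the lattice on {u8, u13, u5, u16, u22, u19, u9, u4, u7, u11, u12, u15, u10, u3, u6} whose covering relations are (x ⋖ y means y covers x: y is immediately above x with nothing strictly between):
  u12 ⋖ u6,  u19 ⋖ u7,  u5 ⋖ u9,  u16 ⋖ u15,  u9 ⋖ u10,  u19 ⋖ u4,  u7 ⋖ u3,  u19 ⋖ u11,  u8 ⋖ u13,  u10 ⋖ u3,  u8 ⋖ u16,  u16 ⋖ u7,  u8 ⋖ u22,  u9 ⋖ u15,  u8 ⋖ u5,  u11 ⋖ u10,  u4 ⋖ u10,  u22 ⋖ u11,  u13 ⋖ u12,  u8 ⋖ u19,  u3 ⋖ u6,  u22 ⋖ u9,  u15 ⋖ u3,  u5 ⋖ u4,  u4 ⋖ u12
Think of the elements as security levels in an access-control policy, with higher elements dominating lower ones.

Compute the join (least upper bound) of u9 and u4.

u10

Common upper bounds of {u9, u4}: u10, u3, u6.
The least among these is u10.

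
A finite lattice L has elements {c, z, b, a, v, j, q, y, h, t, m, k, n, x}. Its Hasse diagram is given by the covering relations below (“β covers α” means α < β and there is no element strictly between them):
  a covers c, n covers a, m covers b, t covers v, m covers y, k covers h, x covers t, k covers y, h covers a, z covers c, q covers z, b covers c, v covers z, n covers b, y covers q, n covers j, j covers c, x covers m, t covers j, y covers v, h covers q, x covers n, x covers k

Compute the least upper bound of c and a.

Common upper bounds of {c, a}: a, h, k, n, x.
The least among these is a.

a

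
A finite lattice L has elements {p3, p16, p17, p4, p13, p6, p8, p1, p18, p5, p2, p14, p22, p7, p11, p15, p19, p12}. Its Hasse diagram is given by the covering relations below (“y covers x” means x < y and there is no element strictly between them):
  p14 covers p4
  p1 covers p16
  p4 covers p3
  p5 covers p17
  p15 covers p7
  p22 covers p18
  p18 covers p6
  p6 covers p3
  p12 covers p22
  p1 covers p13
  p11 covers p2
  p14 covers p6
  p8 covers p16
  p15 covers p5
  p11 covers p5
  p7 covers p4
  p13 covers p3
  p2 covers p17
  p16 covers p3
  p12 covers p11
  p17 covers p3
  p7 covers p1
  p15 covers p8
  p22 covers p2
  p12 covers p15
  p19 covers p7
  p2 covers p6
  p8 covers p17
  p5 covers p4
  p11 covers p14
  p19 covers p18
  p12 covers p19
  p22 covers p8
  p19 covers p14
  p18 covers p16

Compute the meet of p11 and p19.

Common lower bounds of {p11, p19}: p14, p3, p4, p6.
The greatest among these is p14.

p14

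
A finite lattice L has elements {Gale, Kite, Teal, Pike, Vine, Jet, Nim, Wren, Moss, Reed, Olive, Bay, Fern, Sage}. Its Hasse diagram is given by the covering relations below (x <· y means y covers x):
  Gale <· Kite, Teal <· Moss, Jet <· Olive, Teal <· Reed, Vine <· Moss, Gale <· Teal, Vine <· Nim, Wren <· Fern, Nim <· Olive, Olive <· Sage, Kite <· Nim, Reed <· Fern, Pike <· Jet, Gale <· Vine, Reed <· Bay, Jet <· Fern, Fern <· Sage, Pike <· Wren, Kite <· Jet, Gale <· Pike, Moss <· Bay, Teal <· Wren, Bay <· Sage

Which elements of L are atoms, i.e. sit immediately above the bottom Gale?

The atoms are exactly the elements that cover Gale: Kite, Pike, Teal, Vine.

Kite, Pike, Teal, Vine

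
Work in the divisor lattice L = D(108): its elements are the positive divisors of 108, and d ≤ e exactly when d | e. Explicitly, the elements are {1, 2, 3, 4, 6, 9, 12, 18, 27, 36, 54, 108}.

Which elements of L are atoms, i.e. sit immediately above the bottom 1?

2, 3

The atoms are exactly the elements that cover 1: 2, 3.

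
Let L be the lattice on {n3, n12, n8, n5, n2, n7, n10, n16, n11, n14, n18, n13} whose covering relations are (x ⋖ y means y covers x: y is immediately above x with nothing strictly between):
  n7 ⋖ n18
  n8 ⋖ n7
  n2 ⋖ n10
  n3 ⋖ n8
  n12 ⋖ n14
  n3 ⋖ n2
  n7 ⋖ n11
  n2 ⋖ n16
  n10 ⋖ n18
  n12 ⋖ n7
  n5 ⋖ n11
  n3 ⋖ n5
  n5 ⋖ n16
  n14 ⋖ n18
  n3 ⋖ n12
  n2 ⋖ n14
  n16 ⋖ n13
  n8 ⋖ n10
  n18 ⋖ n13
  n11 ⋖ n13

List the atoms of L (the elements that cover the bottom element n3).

n12, n2, n5, n8

The atoms are exactly the elements that cover n3: n12, n2, n5, n8.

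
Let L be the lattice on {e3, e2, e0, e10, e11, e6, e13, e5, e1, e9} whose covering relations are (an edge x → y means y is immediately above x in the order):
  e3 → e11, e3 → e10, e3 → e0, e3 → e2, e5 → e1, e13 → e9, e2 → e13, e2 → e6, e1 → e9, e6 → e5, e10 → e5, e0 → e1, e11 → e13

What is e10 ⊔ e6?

e5

Common upper bounds of {e10, e6}: e1, e5, e9.
The least among these is e5.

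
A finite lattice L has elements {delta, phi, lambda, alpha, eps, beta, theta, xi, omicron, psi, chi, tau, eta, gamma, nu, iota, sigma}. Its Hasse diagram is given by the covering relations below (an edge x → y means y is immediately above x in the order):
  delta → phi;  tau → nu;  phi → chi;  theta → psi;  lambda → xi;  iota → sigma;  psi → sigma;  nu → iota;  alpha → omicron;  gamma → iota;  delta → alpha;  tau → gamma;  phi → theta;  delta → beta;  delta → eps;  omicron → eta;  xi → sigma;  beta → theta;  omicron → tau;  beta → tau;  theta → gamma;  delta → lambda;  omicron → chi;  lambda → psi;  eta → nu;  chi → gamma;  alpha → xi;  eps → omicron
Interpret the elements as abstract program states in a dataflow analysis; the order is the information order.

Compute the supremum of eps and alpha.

Common upper bounds of {eps, alpha}: chi, eta, gamma, iota, nu, omicron, sigma, tau.
The least among these is omicron.

omicron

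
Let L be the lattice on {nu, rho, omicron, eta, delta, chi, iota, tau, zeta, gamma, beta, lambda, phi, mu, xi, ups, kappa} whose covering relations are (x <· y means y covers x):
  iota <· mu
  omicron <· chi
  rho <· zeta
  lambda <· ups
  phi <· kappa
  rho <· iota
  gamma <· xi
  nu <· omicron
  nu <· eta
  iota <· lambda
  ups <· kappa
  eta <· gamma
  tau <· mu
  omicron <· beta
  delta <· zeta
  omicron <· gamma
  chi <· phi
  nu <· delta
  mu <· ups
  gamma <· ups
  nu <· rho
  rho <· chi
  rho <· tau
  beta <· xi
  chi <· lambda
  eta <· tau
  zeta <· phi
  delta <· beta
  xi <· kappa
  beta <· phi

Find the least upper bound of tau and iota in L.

Common upper bounds of {tau, iota}: kappa, mu, ups.
The least among these is mu.

mu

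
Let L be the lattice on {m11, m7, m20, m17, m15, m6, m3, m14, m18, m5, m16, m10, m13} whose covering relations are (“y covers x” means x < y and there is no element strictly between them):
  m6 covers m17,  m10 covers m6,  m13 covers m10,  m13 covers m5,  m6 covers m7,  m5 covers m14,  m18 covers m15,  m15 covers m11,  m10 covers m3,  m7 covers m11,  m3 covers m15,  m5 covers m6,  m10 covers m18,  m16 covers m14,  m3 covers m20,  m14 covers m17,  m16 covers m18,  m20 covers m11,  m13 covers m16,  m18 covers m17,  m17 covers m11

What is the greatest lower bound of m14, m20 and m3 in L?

Common lower bounds of {m14, m20, m3}: m11.
The greatest among these is m11.

m11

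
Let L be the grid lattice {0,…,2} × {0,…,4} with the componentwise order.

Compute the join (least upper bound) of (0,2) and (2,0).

(2,2)

In a product of chains, the join is componentwise max, giving (2,2).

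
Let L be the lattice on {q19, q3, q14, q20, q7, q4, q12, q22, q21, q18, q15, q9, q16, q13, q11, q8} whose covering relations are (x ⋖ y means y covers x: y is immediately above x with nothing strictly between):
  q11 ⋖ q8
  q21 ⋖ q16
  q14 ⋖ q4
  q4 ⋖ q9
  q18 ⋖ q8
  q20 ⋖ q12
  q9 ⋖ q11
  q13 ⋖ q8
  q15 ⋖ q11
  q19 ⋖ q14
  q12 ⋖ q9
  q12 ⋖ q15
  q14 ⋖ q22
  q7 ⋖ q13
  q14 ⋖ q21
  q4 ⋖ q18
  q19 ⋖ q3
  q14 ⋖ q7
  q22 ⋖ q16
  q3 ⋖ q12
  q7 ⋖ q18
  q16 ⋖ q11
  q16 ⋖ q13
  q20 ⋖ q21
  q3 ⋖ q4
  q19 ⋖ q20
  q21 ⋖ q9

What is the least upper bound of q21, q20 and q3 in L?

Common upper bounds of {q21, q20, q3}: q11, q8, q9.
The least among these is q9.

q9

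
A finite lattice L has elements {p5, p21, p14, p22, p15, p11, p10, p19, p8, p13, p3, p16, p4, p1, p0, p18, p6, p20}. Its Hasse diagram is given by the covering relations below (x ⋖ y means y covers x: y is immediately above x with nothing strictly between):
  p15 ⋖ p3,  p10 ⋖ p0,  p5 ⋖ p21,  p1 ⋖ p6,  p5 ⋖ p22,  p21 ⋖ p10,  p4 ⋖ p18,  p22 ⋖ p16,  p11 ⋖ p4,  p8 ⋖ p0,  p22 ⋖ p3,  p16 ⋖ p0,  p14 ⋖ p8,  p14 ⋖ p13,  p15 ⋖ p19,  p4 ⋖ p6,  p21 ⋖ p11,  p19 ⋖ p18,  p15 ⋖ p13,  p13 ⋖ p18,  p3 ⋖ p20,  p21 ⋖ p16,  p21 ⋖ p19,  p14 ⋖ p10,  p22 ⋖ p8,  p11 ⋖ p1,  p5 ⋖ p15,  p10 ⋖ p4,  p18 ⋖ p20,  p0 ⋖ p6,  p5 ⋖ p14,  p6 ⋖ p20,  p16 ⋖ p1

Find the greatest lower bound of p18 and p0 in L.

p10

Common lower bounds of {p18, p0}: p10, p14, p21, p5.
The greatest among these is p10.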